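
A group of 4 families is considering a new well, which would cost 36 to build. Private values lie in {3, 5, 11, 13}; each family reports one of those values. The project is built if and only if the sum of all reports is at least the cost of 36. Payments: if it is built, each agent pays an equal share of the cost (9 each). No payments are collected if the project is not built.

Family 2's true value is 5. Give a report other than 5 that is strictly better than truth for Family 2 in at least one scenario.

3

Suppose Family 1 reports 5, Family 3 reports 13 and Family 4 reports 13.
Report 5: project built, pays 9, utility 5 - 9 = -4.
Report 3: project not built, utility 0.
So reporting 3 beats truth here (0 > -4).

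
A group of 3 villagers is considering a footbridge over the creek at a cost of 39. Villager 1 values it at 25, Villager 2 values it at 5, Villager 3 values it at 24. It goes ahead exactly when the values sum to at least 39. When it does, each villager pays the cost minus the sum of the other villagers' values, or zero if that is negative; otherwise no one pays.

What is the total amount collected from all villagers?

Total value 54 ≥ cost 39, so it is built.
Villager 1: others sum to 29; max(0, 39 - 29) = 10.
Villager 2: others sum to 49; max(0, 39 - 49) = 0.
Villager 3: others sum to 30; max(0, 39 - 30) = 9.
Total collected = 10 + 0 + 9 = 19.

19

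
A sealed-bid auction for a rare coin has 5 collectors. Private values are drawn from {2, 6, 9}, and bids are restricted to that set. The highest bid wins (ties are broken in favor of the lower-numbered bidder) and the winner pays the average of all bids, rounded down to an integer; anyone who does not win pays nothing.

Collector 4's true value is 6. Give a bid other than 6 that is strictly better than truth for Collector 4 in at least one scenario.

Suppose Collector 1 bids 2, Collector 2 bids 2, Collector 3 bids 2 and Collector 5 bids 9.
Bid 6: loses, pays 0, utility 0.
Bid 9: wins, pays 4, utility 6 - 4 = 2.
So bidding 9 beats truth here (2 > 0).

9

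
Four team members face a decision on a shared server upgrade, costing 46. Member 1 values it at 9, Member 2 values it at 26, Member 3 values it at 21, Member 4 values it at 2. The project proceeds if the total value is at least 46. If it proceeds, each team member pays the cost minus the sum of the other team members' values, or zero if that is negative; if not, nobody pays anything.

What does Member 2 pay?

Total value 58 ≥ cost 46, so the project is built.
The other team members' values sum to 32.
Cost minus that sum is 46 - 32 = 14.

14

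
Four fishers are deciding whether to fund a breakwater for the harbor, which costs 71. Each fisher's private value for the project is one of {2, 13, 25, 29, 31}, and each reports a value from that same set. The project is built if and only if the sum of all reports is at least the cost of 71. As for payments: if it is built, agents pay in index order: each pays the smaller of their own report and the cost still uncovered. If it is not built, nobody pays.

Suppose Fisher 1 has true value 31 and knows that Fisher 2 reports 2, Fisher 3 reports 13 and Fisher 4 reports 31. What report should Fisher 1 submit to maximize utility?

Report 2: project not built, utility 0.
Report 13: project not built, utility 0.
Report 25: project built, pays 25, utility 31 - 25 = 6.
Report 29: project built, pays 29, utility 31 - 29 = 2.
Report 31: project built, pays 31, utility 31 - 31 = 0.
The best choice is 25 with utility 6.

25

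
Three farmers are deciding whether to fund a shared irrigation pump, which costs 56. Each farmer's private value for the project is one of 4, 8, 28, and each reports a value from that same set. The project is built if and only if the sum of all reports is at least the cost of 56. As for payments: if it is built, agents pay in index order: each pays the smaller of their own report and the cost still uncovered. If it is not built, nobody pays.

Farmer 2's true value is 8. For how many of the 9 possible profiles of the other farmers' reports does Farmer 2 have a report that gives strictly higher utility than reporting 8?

1

Others report (28, 28): truth gives 0; report 4 gives 4 > 0. Violating.
Others report (4, 4): truth gives 0; no alternative beats it.
Others report (4, 8): truth gives 0; no alternative beats it.
(Checking all 9 profiles: 1 has a profitable deviation, 8 do not.)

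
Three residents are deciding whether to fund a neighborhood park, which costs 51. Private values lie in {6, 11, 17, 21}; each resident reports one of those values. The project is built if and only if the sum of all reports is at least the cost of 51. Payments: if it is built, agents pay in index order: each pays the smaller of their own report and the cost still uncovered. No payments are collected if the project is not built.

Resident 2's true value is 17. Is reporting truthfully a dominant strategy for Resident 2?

No

Consider the case where Resident 1 reports 21 and Resident 3 reports 21.
Truthful report 17: project built, pays 17, utility 17 - 17 = 0.
Report 11 instead: project built, pays 11, utility 17 - 11 = 6.
Since 6 > 0, reporting 11 is strictly better here, so truthful reporting is not dominant.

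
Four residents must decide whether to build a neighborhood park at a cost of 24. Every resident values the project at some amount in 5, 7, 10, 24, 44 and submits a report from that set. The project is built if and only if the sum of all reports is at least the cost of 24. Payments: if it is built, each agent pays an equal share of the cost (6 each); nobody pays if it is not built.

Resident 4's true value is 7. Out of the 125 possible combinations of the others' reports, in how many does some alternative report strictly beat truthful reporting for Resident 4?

1

Others report (5, 5, 5): truth gives 0; report 10 gives 1 > 0. Violating.
Others report (5, 5, 7): truth gives 1; no alternative beats it.
Others report (5, 5, 10): truth gives 1; no alternative beats it.
(Checking all 125 profiles: 1 has a profitable deviation, 124 do not.)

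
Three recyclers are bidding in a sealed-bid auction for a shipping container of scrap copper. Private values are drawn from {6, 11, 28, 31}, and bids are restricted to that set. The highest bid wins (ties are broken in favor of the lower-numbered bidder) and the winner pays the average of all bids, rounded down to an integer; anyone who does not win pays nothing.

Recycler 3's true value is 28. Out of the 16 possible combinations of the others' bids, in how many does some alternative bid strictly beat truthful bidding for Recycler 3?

5

Others bid (6, 6): truth gives 15; bid 11 gives 21 > 15. Violating.
Others bid (6, 28): truth gives 0; bid 31 gives 7 > 0. Violating.
Others bid (11, 28): truth gives 0; bid 31 gives 5 > 0. Violating.
Others bid (28, 6): truth gives 0; bid 31 gives 7 > 0. Violating.
Others bid (6, 11): truth gives 13; no alternative beats it.
Others bid (6, 31): truth gives 0; no alternative beats it.
(Checking all 16 profiles: 5 have a profitable deviation, 11 do not.)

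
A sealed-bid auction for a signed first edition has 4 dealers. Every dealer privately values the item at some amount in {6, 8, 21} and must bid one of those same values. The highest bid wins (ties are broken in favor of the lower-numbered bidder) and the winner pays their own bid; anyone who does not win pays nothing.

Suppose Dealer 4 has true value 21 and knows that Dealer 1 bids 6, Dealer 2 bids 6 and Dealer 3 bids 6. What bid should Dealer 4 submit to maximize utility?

8

Bid 6: loses, pays 0, utility 0.
Bid 8: wins, pays 8, utility 21 - 8 = 13.
Bid 21: wins, pays 21, utility 21 - 21 = 0.
The best choice is 8 with utility 13.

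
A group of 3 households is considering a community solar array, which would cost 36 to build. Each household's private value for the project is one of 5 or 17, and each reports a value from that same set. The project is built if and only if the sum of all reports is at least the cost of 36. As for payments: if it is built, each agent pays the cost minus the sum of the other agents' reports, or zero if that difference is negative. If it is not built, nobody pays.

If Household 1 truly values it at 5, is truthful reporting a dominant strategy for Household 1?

Yes

Check each profile of the others' reports and compare truth against every alternative report.
Others report (5, 17): truth gives 0, best alternative gives -9.
Others report (17, 5): truth gives 0, best alternative gives -9.
Others report (17, 17): truth gives 3, best alternative gives 3.
Others report (5, 5): truth gives 0, best alternative gives 0.
In every case the truthful report is at least as good as any alternative, so it is a dominant strategy.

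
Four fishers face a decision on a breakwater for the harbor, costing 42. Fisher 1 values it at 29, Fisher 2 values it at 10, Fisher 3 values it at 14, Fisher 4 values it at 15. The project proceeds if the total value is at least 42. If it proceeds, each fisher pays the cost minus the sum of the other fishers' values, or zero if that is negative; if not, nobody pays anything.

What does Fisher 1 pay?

Total value 68 ≥ cost 42, so the project is built.
The other fishers' values sum to 39.
Cost minus that sum is 42 - 39 = 3.

3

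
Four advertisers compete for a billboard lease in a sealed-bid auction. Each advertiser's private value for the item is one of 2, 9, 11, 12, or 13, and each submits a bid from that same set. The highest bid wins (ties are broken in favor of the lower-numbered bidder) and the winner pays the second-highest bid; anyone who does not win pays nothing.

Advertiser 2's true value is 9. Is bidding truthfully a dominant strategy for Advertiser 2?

Yes

Check each profile of the others' bids and compare truth against every alternative bid.
Others bid (2, 2, 2): truth gives 7, best alternative gives 7.
Others bid (2, 2, 9): truth gives 0, best alternative gives 0.
Others bid (2, 2, 11): truth gives 0, best alternative gives 0.
Others bid (2, 2, 12): truth gives 0, best alternative gives 0.
Others bid (2, 2, 13): truth gives 0, best alternative gives 0.
Others bid (2, 9, 2): truth gives 0, best alternative gives 0.
(Remaining 119 profiles checked similarly; truth is weakly best in each.)
In every case the truthful bid is at least as good as any alternative, so it is a dominant strategy.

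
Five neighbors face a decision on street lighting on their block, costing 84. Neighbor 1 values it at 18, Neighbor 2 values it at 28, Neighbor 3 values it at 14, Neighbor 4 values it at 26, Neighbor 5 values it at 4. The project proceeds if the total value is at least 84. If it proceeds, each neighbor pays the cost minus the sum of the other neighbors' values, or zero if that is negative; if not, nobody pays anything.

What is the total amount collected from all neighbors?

62

Total value 90 ≥ cost 84, so it is built.
Neighbor 1: others sum to 72; max(0, 84 - 72) = 12.
Neighbor 2: others sum to 62; max(0, 84 - 62) = 22.
Neighbor 3: others sum to 76; max(0, 84 - 76) = 8.
Neighbor 4: others sum to 64; max(0, 84 - 64) = 20.
Neighbor 5: others sum to 86; max(0, 84 - 86) = 0.
Total collected = 12 + 22 + 8 + 20 + 0 = 62.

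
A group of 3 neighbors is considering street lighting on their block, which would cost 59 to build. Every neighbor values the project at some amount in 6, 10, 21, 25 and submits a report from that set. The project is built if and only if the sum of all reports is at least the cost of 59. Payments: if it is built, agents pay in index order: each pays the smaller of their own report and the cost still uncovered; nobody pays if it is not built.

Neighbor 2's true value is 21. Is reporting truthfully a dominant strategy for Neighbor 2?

Consider the case where Neighbor 1 reports 25 and Neighbor 3 reports 25.
Truthful report 21: project built, pays 21, utility 21 - 21 = 0.
Report 10 instead: project built, pays 10, utility 21 - 10 = 11.
Since 11 > 0, reporting 10 is strictly better here, so truthful reporting is not dominant.

No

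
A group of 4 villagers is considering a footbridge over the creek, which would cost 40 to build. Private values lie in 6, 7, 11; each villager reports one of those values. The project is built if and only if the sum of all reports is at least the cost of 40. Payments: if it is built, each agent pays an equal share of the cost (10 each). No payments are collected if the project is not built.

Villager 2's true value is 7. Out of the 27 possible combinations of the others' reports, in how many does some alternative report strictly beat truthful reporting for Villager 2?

1

Others report (11, 11, 11): truth gives -3; report 6 gives 0 > -3. Violating.
Others report (6, 6, 6): truth gives 0; no alternative beats it.
Others report (6, 6, 7): truth gives 0; no alternative beats it.
(Checking all 27 profiles: 1 has a profitable deviation, 26 do not.)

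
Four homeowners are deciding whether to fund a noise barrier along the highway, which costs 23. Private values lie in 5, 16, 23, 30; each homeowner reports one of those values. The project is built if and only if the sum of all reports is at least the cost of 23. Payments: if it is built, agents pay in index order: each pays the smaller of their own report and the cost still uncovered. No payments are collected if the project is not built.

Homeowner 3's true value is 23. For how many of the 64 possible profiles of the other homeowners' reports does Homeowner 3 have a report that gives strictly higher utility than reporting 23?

3

Others report (5, 5, 16): truth gives 10; report 5 gives 18 > 10. Violating.
Others report (5, 5, 23): truth gives 10; report 5 gives 18 > 10. Violating.
Others report (5, 5, 30): truth gives 10; report 5 gives 18 > 10. Violating.
Others report (5, 5, 5): truth gives 10; no alternative beats it.
Others report (5, 16, 5): truth gives 21; no alternative beats it.
(Checking all 64 profiles: 3 have a profitable deviation, 61 do not.)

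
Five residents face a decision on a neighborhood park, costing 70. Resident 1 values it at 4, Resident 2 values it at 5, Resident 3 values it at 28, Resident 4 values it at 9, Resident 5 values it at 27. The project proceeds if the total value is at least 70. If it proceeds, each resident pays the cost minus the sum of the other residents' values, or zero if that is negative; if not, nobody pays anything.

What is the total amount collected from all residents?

Total value 73 ≥ cost 70, so it is built.
Resident 1: others sum to 69; max(0, 70 - 69) = 1.
Resident 2: others sum to 68; max(0, 70 - 68) = 2.
Resident 3: others sum to 45; max(0, 70 - 45) = 25.
Resident 4: others sum to 64; max(0, 70 - 64) = 6.
Resident 5: others sum to 46; max(0, 70 - 46) = 24.
Total collected = 1 + 2 + 25 + 6 + 24 = 58.

58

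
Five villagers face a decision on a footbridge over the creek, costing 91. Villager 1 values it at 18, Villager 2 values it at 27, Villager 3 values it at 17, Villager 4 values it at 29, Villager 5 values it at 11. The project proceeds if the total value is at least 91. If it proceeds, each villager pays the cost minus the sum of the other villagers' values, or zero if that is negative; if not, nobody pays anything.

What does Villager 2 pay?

Total value 102 ≥ cost 91, so the project is built.
The other villagers' values sum to 75.
Cost minus that sum is 91 - 75 = 16.

16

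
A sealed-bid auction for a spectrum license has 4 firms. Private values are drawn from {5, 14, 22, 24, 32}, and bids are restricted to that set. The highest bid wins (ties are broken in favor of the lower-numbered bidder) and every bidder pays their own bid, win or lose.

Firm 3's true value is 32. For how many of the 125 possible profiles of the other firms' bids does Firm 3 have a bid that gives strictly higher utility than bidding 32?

Others bid (5, 5, 5): truth gives 0; bid 14 gives 18 > 0. Violating.
Others bid (5, 5, 14): truth gives 0; bid 14 gives 18 > 0. Violating.
Others bid (5, 5, 22): truth gives 0; bid 22 gives 10 > 0. Violating.
Others bid (5, 5, 24): truth gives 0; bid 24 gives 8 > 0. Violating.
Others bid (5, 5, 32): truth gives 0; no alternative beats it.
Others bid (5, 14, 32): truth gives 0; no alternative beats it.
(Checking all 125 profiles: 81 have a profitable deviation, 44 do not.)

81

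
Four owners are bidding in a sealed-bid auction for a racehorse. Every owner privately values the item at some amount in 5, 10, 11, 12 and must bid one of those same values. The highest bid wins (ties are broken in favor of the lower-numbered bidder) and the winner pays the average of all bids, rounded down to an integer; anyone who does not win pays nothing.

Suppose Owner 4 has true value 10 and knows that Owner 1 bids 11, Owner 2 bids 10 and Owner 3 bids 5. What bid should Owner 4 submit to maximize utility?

Bid 5: loses, pays 0, utility 0.
Bid 10: loses, pays 0, utility 0.
Bid 11: loses, pays 0, utility 0.
Bid 12: wins, pays 9, utility 10 - 9 = 1.
The best choice is 12 with utility 1.

12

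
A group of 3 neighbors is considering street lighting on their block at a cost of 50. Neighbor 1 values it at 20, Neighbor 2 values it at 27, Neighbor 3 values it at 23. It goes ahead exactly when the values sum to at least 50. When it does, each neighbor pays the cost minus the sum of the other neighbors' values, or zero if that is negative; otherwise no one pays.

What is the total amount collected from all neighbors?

10

Total value 70 ≥ cost 50, so it is built.
Neighbor 1: others sum to 50; max(0, 50 - 50) = 0.
Neighbor 2: others sum to 43; max(0, 50 - 43) = 7.
Neighbor 3: others sum to 47; max(0, 50 - 47) = 3.
Total collected = 0 + 7 + 3 = 10.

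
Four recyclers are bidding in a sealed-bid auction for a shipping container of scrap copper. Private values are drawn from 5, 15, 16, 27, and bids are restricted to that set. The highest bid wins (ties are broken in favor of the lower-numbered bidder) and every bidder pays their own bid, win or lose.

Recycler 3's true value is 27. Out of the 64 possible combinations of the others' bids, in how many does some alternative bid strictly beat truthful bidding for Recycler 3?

40

Others bid (5, 5, 5): truth gives 0; bid 15 gives 12 > 0. Violating.
Others bid (5, 5, 15): truth gives 0; bid 15 gives 12 > 0. Violating.
Others bid (5, 5, 16): truth gives 0; bid 16 gives 11 > 0. Violating.
Others bid (5, 15, 5): truth gives 0; bid 16 gives 11 > 0. Violating.
Others bid (5, 5, 27): truth gives 0; no alternative beats it.
Others bid (5, 15, 27): truth gives 0; no alternative beats it.
(Checking all 64 profiles: 40 have a profitable deviation, 24 do not.)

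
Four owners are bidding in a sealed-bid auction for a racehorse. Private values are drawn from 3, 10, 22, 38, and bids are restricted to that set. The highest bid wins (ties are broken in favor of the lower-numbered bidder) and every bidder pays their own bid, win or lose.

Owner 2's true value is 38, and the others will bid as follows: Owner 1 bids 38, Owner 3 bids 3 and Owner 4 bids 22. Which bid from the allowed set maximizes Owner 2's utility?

3

Bid 3: loses but pays 3, utility -3.
Bid 10: loses but pays 10, utility -10.
Bid 22: loses but pays 22, utility -22.
Bid 38: loses but pays 38, utility -38.
The best choice is 3 with utility -3.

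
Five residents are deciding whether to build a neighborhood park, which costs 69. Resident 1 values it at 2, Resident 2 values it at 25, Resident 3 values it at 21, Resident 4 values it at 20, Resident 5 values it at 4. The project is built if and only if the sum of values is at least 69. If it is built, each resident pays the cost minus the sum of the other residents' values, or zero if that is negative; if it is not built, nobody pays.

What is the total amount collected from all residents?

Total value 72 ≥ cost 69, so it is built.
Resident 1: others sum to 70; max(0, 69 - 70) = 0.
Resident 2: others sum to 47; max(0, 69 - 47) = 22.
Resident 3: others sum to 51; max(0, 69 - 51) = 18.
Resident 4: others sum to 52; max(0, 69 - 52) = 17.
Resident 5: others sum to 68; max(0, 69 - 68) = 1.
Total collected = 0 + 22 + 18 + 17 + 1 = 58.

58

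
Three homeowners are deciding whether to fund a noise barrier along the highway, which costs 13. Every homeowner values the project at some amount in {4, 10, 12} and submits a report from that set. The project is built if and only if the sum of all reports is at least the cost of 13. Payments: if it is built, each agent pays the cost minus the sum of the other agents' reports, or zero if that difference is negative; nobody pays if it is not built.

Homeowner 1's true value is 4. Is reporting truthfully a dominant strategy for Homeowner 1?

Check each profile of the others' reports and compare truth against every alternative report.
Others report (4, 4): truth gives 0, best alternative gives -1.
Others report (4, 10): truth gives 4, best alternative gives 4.
Others report (4, 12): truth gives 4, best alternative gives 4.
Others report (10, 4): truth gives 4, best alternative gives 4.
Others report (10, 10): truth gives 4, best alternative gives 4.
Others report (10, 12): truth gives 4, best alternative gives 4.
(Remaining 3 profiles checked similarly; truth is weakly best in each.)
In every case the truthful report is at least as good as any alternative, so it is a dominant strategy.

Yes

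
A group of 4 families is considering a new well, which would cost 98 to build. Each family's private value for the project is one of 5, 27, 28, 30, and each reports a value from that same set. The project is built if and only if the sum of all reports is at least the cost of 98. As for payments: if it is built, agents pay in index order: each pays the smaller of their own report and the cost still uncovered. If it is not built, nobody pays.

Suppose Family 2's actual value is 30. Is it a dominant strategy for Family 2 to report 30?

No

Consider the case where Family 1 reports 27, Family 3 reports 27 and Family 4 reports 27.
Truthful report 30: project built, pays 30, utility 30 - 30 = 0.
Report 27 instead: project built, pays 27, utility 30 - 27 = 3.
Since 3 > 0, reporting 27 is strictly better here, so truthful reporting is not dominant.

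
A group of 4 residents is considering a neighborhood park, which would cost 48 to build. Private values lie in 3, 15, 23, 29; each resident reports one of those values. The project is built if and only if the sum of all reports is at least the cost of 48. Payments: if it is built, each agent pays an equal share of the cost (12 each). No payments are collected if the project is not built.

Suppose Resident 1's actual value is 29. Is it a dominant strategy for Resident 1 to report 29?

Yes

Check each profile of the others' reports and compare truth against every alternative report.
Others report (3, 3, 15): truth gives 17, best alternative gives 0.
Others report (3, 15, 3): truth gives 17, best alternative gives 0.
Others report (15, 3, 3): truth gives 17, best alternative gives 0.
Others report (3, 3, 23): truth gives 17, best alternative gives 17.
Others report (3, 3, 29): truth gives 17, best alternative gives 17.
Others report (3, 15, 15): truth gives 17, best alternative gives 17.
(Remaining 58 profiles checked similarly; truth is weakly best in each.)
In every case the truthful report is at least as good as any alternative, so it is a dominant strategy.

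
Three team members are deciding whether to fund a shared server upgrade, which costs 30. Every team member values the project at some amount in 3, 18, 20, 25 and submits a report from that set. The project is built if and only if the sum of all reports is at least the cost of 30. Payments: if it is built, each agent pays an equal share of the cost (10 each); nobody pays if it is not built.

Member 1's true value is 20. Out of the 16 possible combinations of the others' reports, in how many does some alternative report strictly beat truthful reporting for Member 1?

1

Others report (3, 3): truth gives 0; report 25 gives 10 > 0. Violating.
Others report (3, 18): truth gives 10; no alternative beats it.
Others report (3, 20): truth gives 10; no alternative beats it.
(Checking all 16 profiles: 1 has a profitable deviation, 15 do not.)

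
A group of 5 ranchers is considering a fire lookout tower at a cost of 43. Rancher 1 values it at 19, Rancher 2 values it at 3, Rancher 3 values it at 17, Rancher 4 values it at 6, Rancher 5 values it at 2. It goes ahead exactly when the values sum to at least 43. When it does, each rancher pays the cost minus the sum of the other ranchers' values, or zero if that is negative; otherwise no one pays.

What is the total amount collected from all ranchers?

Total value 47 ≥ cost 43, so it is built.
Rancher 1: others sum to 28; max(0, 43 - 28) = 15.
Rancher 2: others sum to 44; max(0, 43 - 44) = 0.
Rancher 3: others sum to 30; max(0, 43 - 30) = 13.
Rancher 4: others sum to 41; max(0, 43 - 41) = 2.
Rancher 5: others sum to 45; max(0, 43 - 45) = 0.
Total collected = 15 + 0 + 13 + 2 + 0 = 30.

30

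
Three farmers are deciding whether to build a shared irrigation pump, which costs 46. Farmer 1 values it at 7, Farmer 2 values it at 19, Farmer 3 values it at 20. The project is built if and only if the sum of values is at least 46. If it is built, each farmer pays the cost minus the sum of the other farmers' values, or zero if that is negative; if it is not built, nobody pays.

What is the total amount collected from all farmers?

Total value 46 ≥ cost 46, so it is built.
Farmer 1: others sum to 39; max(0, 46 - 39) = 7.
Farmer 2: others sum to 27; max(0, 46 - 27) = 19.
Farmer 3: others sum to 26; max(0, 46 - 26) = 20.
Total collected = 7 + 19 + 20 = 46.

46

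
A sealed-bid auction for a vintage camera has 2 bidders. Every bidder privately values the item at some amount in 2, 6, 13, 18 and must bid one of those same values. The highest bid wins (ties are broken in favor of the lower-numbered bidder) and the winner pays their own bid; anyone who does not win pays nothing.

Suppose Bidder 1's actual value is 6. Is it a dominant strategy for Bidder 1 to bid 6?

No

Consider the case where Bidder 2 bids 2.
Truthful bid 6: wins, pays 6, utility 6 - 6 = 0.
Bid 2 instead: wins, pays 2, utility 6 - 2 = 4.
Since 4 > 0, bidding 2 is strictly better here, so truthful bidding is not dominant.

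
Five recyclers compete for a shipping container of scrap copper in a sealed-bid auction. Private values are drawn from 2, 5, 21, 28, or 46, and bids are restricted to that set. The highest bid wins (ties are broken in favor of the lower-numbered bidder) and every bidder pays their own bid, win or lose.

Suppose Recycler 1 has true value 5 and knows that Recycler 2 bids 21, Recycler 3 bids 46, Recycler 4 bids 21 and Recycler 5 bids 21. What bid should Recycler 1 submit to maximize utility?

2

Bid 2: loses but pays 2, utility -2.
Bid 5: loses but pays 5, utility -5.
Bid 21: loses but pays 21, utility -21.
Bid 28: loses but pays 28, utility -28.
Bid 46: wins, pays 46, utility 5 - 46 = -41.
The best choice is 2 with utility -2.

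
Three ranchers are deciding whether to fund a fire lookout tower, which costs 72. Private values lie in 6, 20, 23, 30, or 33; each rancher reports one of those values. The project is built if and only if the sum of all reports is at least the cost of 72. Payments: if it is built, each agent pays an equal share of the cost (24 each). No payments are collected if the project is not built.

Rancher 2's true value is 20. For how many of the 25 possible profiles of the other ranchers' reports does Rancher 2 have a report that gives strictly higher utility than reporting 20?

9

Others report (20, 33): truth gives -4; report 6 gives 0 > -4. Violating.
Others report (23, 30): truth gives -4; report 6 gives 0 > -4. Violating.
Others report (23, 33): truth gives -4; report 6 gives 0 > -4. Violating.
Others report (30, 23): truth gives -4; report 6 gives 0 > -4. Violating.
Others report (6, 6): truth gives 0; no alternative beats it.
Others report (6, 20): truth gives 0; no alternative beats it.
(Checking all 25 profiles: 9 have a profitable deviation, 16 do not.)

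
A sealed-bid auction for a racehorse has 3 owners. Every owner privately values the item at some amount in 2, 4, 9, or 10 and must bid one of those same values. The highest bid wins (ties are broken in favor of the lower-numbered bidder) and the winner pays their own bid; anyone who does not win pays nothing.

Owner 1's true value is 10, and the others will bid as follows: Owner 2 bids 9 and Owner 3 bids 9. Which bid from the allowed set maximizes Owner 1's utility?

Bid 2: loses, pays 0, utility 0.
Bid 4: loses, pays 0, utility 0.
Bid 9: wins, pays 9, utility 10 - 9 = 1.
Bid 10: wins, pays 10, utility 10 - 10 = 0.
The best choice is 9 with utility 1.

9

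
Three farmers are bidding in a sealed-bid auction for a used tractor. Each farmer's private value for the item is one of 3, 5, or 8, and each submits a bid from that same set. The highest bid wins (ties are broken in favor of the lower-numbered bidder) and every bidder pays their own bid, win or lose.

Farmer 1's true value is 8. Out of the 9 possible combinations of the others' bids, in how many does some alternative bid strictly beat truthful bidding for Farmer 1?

4

Others bid (3, 3): truth gives 0; bid 3 gives 5 > 0. Violating.
Others bid (3, 5): truth gives 0; bid 5 gives 3 > 0. Violating.
Others bid (5, 3): truth gives 0; bid 5 gives 3 > 0. Violating.
Others bid (5, 5): truth gives 0; bid 5 gives 3 > 0. Violating.
Others bid (3, 8): truth gives 0; no alternative beats it.
Others bid (5, 8): truth gives 0; no alternative beats it.
(Checking all 9 profiles: 4 have a profitable deviation, 5 do not.)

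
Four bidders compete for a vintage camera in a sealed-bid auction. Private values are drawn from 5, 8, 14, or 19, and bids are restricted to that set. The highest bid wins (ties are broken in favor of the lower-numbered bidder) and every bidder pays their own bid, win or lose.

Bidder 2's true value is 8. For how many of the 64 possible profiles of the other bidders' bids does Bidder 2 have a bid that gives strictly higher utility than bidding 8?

60

Others bid (5, 5, 14): truth gives -8; bid 5 gives -5 > -8. Violating.
Others bid (5, 5, 19): truth gives -8; bid 5 gives -5 > -8. Violating.
Others bid (5, 8, 14): truth gives -8; bid 5 gives -5 > -8. Violating.
Others bid (5, 8, 19): truth gives -8; bid 5 gives -5 > -8. Violating.
Others bid (5, 5, 5): truth gives 0; no alternative beats it.
Others bid (5, 5, 8): truth gives 0; no alternative beats it.
(Checking all 64 profiles: 60 have a profitable deviation, 4 do not.)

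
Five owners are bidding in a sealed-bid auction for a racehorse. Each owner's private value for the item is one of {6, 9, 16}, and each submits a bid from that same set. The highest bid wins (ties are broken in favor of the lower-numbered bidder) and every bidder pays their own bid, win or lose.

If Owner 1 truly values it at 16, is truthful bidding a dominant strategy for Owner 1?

No

Consider the case where Owner 2 bids 6, Owner 3 bids 6, Owner 4 bids 6 and Owner 5 bids 6.
Truthful bid 16: wins, pays 16, utility 16 - 16 = 0.
Bid 6 instead: wins, pays 6, utility 16 - 6 = 10.
Since 10 > 0, bidding 6 is strictly better here, so truthful bidding is not dominant.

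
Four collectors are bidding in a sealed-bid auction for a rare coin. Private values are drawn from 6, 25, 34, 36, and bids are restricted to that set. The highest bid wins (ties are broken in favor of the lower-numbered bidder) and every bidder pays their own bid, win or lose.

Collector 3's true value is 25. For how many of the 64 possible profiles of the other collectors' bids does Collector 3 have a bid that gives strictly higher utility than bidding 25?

Others bid (6, 6, 34): truth gives -25; bid 6 gives -6 > -25. Violating.
Others bid (6, 6, 36): truth gives -25; bid 6 gives -6 > -25. Violating.
Others bid (6, 25, 6): truth gives -25; bid 6 gives -6 > -25. Violating.
Others bid (6, 25, 25): truth gives -25; bid 6 gives -6 > -25. Violating.
Others bid (6, 6, 6): truth gives 0; no alternative beats it.
Others bid (6, 6, 25): truth gives 0; no alternative beats it.
(Checking all 64 profiles: 62 have a profitable deviation, 2 do not.)

62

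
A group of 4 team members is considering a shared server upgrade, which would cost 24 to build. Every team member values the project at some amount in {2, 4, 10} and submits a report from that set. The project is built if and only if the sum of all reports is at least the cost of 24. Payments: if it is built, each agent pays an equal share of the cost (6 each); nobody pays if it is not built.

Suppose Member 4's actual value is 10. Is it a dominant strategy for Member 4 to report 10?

Yes

Check each profile of the others' reports and compare truth against every alternative report.
Others report (2, 2, 10): truth gives 4, best alternative gives 0.
Others report (2, 4, 10): truth gives 4, best alternative gives 0.
Others report (2, 10, 2): truth gives 4, best alternative gives 0.
Others report (2, 10, 4): truth gives 4, best alternative gives 0.
Others report (4, 2, 10): truth gives 4, best alternative gives 0.
Others report (4, 4, 10): truth gives 4, best alternative gives 0.
(Remaining 21 profiles checked similarly; truth is weakly best in each.)
In every case the truthful report is at least as good as any alternative, so it is a dominant strategy.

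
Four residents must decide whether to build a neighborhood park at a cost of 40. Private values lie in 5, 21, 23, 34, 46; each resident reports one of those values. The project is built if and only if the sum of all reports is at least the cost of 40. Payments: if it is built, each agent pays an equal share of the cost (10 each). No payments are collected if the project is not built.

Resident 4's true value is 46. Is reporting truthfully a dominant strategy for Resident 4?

Check each profile of the others' reports and compare truth against every alternative report.
Others report (5, 5, 5): truth gives 36, best alternative gives 36.
Others report (5, 5, 21): truth gives 36, best alternative gives 36.
Others report (5, 5, 23): truth gives 36, best alternative gives 36.
Others report (5, 5, 34): truth gives 36, best alternative gives 36.
Others report (5, 5, 46): truth gives 36, best alternative gives 36.
Others report (5, 21, 5): truth gives 36, best alternative gives 36.
(Remaining 119 profiles checked similarly; truth is weakly best in each.)
In every case the truthful report is at least as good as any alternative, so it is a dominant strategy.

Yes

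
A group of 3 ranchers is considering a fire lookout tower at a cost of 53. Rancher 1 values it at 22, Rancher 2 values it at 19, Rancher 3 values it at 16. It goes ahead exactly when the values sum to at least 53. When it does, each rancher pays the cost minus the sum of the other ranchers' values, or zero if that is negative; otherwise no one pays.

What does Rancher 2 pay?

15

Total value 57 ≥ cost 53, so the project is built.
The other ranchers' values sum to 38.
Cost minus that sum is 53 - 38 = 15.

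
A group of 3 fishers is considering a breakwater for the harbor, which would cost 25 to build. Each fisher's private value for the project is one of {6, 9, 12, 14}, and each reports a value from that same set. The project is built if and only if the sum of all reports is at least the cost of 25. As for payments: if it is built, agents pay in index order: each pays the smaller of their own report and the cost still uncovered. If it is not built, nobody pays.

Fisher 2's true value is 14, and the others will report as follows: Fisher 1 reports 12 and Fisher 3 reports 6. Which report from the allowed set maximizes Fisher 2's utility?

Report 6: project not built, utility 0.
Report 9: project built, pays 9, utility 14 - 9 = 5.
Report 12: project built, pays 12, utility 14 - 12 = 2.
Report 14: project built, pays 13, utility 14 - 13 = 1.
The best choice is 9 with utility 5.

9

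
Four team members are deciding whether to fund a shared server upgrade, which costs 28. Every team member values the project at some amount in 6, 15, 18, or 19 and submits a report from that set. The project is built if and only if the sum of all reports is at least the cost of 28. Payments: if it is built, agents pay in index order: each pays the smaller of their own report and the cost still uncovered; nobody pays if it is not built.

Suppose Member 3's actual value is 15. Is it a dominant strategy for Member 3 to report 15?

No

Consider the case where Member 1 reports 6, Member 2 reports 6 and Member 4 reports 15.
Truthful report 15: project built, pays 15, utility 15 - 15 = 0.
Report 6 instead: project built, pays 6, utility 15 - 6 = 9.
Since 9 > 0, reporting 6 is strictly better here, so truthful reporting is not dominant.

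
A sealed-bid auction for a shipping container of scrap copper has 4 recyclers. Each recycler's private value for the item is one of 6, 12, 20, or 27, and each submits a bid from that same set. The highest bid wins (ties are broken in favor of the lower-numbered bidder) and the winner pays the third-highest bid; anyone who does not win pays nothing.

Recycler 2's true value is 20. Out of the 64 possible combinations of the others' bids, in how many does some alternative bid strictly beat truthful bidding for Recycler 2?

Others bid (6, 6, 27): truth gives 0; bid 27 gives 14 > 0. Violating.
Others bid (6, 12, 27): truth gives 0; bid 27 gives 8 > 0. Violating.
Others bid (6, 27, 6): truth gives 0; bid 27 gives 14 > 0. Violating.
Others bid (6, 27, 12): truth gives 0; bid 27 gives 8 > 0. Violating.
Others bid (6, 6, 6): truth gives 14; no alternative beats it.
Others bid (6, 6, 12): truth gives 14; no alternative beats it.
(Checking all 64 profiles: 12 have a profitable deviation, 52 do not.)

12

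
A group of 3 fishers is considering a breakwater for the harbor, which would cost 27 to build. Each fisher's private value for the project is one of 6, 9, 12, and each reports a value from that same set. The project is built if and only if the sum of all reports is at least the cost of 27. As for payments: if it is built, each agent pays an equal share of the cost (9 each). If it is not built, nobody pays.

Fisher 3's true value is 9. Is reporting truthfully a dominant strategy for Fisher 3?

Check each profile of the others' reports and compare truth against every alternative report.
Others report (6, 6): truth gives 0, best alternative gives 0.
Others report (6, 9): truth gives 0, best alternative gives 0.
Others report (6, 12): truth gives 0, best alternative gives 0.
Others report (9, 6): truth gives 0, best alternative gives 0.
Others report (9, 9): truth gives 0, best alternative gives 0.
Others report (9, 12): truth gives 0, best alternative gives 0.
(Remaining 3 profiles checked similarly; truth is weakly best in each.)
In every case the truthful report is at least as good as any alternative, so it is a dominant strategy.

Yes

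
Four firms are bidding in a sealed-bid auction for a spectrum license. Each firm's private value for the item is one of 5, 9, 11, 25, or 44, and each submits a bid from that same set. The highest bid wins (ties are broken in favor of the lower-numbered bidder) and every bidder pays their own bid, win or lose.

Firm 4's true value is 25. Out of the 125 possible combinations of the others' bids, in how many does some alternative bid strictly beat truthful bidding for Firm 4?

Others bid (5, 5, 5): truth gives 0; bid 9 gives 16 > 0. Violating.
Others bid (5, 5, 9): truth gives 0; bid 11 gives 14 > 0. Violating.
Others bid (5, 5, 25): truth gives -25; bid 5 gives -5 > -25. Violating.
Others bid (5, 5, 44): truth gives -25; bid 5 gives -5 > -25. Violating.
Others bid (5, 5, 11): truth gives 0; no alternative beats it.
Others bid (5, 9, 11): truth gives 0; no alternative beats it.
(Checking all 125 profiles: 106 have a profitable deviation, 19 do not.)

106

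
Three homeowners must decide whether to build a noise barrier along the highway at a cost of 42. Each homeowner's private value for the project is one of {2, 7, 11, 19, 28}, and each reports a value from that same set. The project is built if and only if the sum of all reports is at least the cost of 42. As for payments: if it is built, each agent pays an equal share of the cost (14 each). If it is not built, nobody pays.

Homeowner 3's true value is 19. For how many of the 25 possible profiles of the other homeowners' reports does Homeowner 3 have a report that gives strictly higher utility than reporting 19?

6

Others report (2, 19): truth gives 0; report 28 gives 5 > 0. Violating.
Others report (7, 7): truth gives 0; report 28 gives 5 > 0. Violating.
Others report (7, 11): truth gives 0; report 28 gives 5 > 0. Violating.
Others report (11, 7): truth gives 0; report 28 gives 5 > 0. Violating.
Others report (2, 2): truth gives 0; no alternative beats it.
Others report (2, 7): truth gives 0; no alternative beats it.
(Checking all 25 profiles: 6 have a profitable deviation, 19 do not.)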